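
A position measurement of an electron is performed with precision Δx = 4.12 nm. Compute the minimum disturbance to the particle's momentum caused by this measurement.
1.280 × 10^-26 kg·m/s

The uncertainty principle implies that measuring position disturbs momentum:
ΔxΔp ≥ ℏ/2

When we measure position with precision Δx, we necessarily introduce a momentum uncertainty:
Δp ≥ ℏ/(2Δx)
Δp_min = (1.055e-34 J·s) / (2 × 4.120e-09 m)
Δp_min = 1.280e-26 kg·m/s

The more precisely we measure position, the greater the momentum disturbance.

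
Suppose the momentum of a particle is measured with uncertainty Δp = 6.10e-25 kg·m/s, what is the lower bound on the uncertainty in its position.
86.440 pm

Using the Heisenberg uncertainty principle:
ΔxΔp ≥ ℏ/2

The minimum uncertainty in position is:
Δx_min = ℏ/(2Δp)
Δx_min = (1.055e-34 J·s) / (2 × 6.100e-25 kg·m/s)
Δx_min = 8.644e-11 m = 86.440 pm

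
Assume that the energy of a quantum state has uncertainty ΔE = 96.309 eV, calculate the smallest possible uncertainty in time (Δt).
3.417 as

Using the energy-time uncertainty principle:
ΔEΔt ≥ ℏ/2

The minimum uncertainty in time is:
Δt_min = ℏ/(2ΔE)
Δt_min = (1.055e-34 J·s) / (2 × 1.543e-17 J)
Δt_min = 3.417e-18 s = 3.417 as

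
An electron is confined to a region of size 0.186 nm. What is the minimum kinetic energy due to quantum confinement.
275.320 meV

Using the uncertainty principle:

1. Position uncertainty: Δx ≈ 1.860e-10 m
2. Minimum momentum uncertainty: Δp = ℏ/(2Δx) = 2.835e-25 kg·m/s
3. Minimum kinetic energy:
   KE = (Δp)²/(2m) = (2.835e-25)²/(2 × 9.109e-31 kg)
   KE = 4.411e-20 J = 275.320 meV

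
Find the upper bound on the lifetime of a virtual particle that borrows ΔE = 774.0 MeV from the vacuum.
4.252 × 10^-25 s

Using the energy-time uncertainty principle:
ΔEΔt ≥ ℏ/2

For a virtual particle borrowing energy ΔE, the maximum lifetime is:
Δt_max = ℏ/(2ΔE)

Converting energy:
ΔE = 774.0 MeV = 1.240e-10 J

Δt_max = (1.055e-34 J·s) / (2 × 1.240e-10 J)
Δt_max = 4.252e-25 s = 4.252 × 10^-25 s

Virtual particles with higher borrowed energy exist for shorter times.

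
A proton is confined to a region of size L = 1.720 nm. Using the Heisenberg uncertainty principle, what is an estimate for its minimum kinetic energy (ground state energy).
1.753 μeV

Using the uncertainty principle to estimate ground state energy:

1. The position uncertainty is approximately the confinement size:
   Δx ≈ L = 1.720e-09 m

2. From ΔxΔp ≥ ℏ/2, the minimum momentum uncertainty is:
   Δp ≈ ℏ/(2L) = 3.066e-26 kg·m/s

3. The kinetic energy is approximately:
   KE ≈ (Δp)²/(2m) = (3.066e-26)²/(2 × 1.673e-27 kg)
   KE ≈ 2.809e-25 J = 1.753 μeV

This is an order-of-magnitude estimate of the ground state energy.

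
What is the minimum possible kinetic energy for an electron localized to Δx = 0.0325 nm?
9.018 eV

Localizing a particle requires giving it sufficient momentum uncertainty:

1. From uncertainty principle: Δp ≥ ℏ/(2Δx)
   Δp_min = (1.055e-34 J·s) / (2 × 3.250e-11 m)
   Δp_min = 1.622e-24 kg·m/s

2. This momentum uncertainty corresponds to kinetic energy:
   KE ≈ (Δp)²/(2m) = (1.622e-24)²/(2 × 9.109e-31 kg)
   KE = 1.445e-18 J = 9.018 eV

Tighter localization requires more energy.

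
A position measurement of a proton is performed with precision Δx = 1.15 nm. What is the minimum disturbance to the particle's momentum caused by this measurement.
4.585 × 10^-26 kg·m/s

The uncertainty principle implies that measuring position disturbs momentum:
ΔxΔp ≥ ℏ/2

When we measure position with precision Δx, we necessarily introduce a momentum uncertainty:
Δp ≥ ℏ/(2Δx)
Δp_min = (1.055e-34 J·s) / (2 × 1.150e-09 m)
Δp_min = 4.585e-26 kg·m/s

The more precisely we measure position, the greater the momentum disturbance.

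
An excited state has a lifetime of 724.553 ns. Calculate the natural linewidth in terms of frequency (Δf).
109.830 kHz

Using the energy-time uncertainty principle and E = hf:
ΔEΔt ≥ ℏ/2
hΔf·Δt ≥ ℏ/2

The minimum frequency uncertainty is:
Δf = ℏ/(2hτ) = 1/(4πτ)
Δf = 1/(4π × 7.246e-07 s)
Δf = 1.098e+05 Hz = 109.830 kHz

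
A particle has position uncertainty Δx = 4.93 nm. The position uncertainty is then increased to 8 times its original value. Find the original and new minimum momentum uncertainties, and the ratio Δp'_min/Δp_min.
Original Δp_min = 1.070 × 10^-26 kg·m/s; new Δp'_min = 1.337 × 10^-27 kg·m/s; ratio Δp'_min/Δp_min = 1/8.

From the uncertainty principle ΔxΔp ≥ ℏ/2, the minimum momentum uncertainty is Δp_min = ℏ/(2Δx).

Original (Δx = 4.93 nm = 4.930e-09 m):
Δp_min = (1.055e-34 J·s)/(2 × 4.930e-09 m) = 1.070e-26 kg·m/s

When Δx → 8Δx:
Δp'_min = ℏ/(2 × 8Δx) = (1/8) × ℏ/(2Δx) = (1/8) × Δp_min
Δp'_min = 1/8 × 1.070e-26 kg·m/s = 1.337e-27 kg·m/s

Since Δp_min ∝ 1/Δx, when Δx is increased to 8 times its original value, Δp_min decreases to 1/8 of its original value.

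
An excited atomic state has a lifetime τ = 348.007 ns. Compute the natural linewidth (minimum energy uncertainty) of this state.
945.688 peV

Using the energy-time uncertainty principle:
ΔEΔt ≥ ℏ/2

The lifetime τ represents the time uncertainty Δt.
The natural linewidth (minimum energy uncertainty) is:

ΔE = ℏ/(2τ)
ΔE = (1.055e-34 J·s) / (2 × 3.480e-07 s)
ΔE = 1.515e-28 J = 945.688 peV

This natural linewidth limits the precision of spectroscopic measurements.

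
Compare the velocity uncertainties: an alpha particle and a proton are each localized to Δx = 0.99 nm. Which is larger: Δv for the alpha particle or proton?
The proton has the larger minimum velocity uncertainty, by a ratio of 4.0.

For both particles, Δp_min = ℏ/(2Δx) = 5.326e-26 kg·m/s (same for both).

The velocity uncertainty is Δv = Δp/m:
- alpha particle: Δv = 5.326e-26 / 6.645e-27 = 8.016e+00 m/s = 8.016 m/s
- proton: Δv = 5.326e-26 / 1.673e-27 = 3.184e+01 m/s = 31.843 m/s

Ratio: 3.184e+01 / 8.016e+00 = 4.0

The lighter particle has larger velocity uncertainty because Δv ∝ 1/m.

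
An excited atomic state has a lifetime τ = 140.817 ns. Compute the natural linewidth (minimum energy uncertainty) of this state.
2.337 neV

Using the energy-time uncertainty principle:
ΔEΔt ≥ ℏ/2

The lifetime τ represents the time uncertainty Δt.
The natural linewidth (minimum energy uncertainty) is:

ΔE = ℏ/(2τ)
ΔE = (1.055e-34 J·s) / (2 × 1.408e-07 s)
ΔE = 3.744e-28 J = 2.337 neV

This natural linewidth limits the precision of spectroscopic measurements.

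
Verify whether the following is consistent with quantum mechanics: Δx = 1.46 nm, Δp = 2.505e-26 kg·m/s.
No, it violates the uncertainty principle (impossible measurement).

Calculate the product ΔxΔp:
ΔxΔp = (1.460e-09 m) × (2.505e-26 kg·m/s)
ΔxΔp = 3.657e-35 J·s

Compare to the minimum allowed value ℏ/2:
ℏ/2 = 5.273e-35 J·s

Since ΔxΔp = 3.657e-35 J·s < 5.273e-35 J·s = ℏ/2,
the measurement violates the uncertainty principle.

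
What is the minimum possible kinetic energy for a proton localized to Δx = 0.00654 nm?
121.283 meV

Localizing a particle requires giving it sufficient momentum uncertainty:

1. From uncertainty principle: Δp ≥ ℏ/(2Δx)
   Δp_min = (1.055e-34 J·s) / (2 × 6.540e-12 m)
   Δp_min = 8.062e-24 kg·m/s

2. This momentum uncertainty corresponds to kinetic energy:
   KE ≈ (Δp)²/(2m) = (8.062e-24)²/(2 × 1.673e-27 kg)
   KE = 1.943e-20 J = 121.283 meV

Tighter localization requires more energy.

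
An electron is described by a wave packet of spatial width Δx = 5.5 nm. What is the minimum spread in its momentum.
9.587 × 10^-27 kg·m/s

For a wave packet, the spatial width Δx and momentum spread Δp are related by the uncertainty principle:
ΔxΔp ≥ ℏ/2

The minimum momentum spread is:
Δp_min = ℏ/(2Δx)
Δp_min = (1.055e-34 J·s) / (2 × 5.500e-09 m)
Δp_min = 9.587e-27 kg·m/s

A wave packet cannot have both a well-defined position and well-defined momentum.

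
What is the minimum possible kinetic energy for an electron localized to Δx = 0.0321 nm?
9.244 eV

Localizing a particle requires giving it sufficient momentum uncertainty:

1. From uncertainty principle: Δp ≥ ℏ/(2Δx)
   Δp_min = (1.055e-34 J·s) / (2 × 3.210e-11 m)
   Δp_min = 1.643e-24 kg·m/s

2. This momentum uncertainty corresponds to kinetic energy:
   KE ≈ (Δp)²/(2m) = (1.643e-24)²/(2 × 9.109e-31 kg)
   KE = 1.481e-18 J = 9.244 eV

Tighter localization requires more energy.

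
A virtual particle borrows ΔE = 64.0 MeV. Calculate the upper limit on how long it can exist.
5.142 ys

Using the energy-time uncertainty principle:
ΔEΔt ≥ ℏ/2

For a virtual particle borrowing energy ΔE, the maximum lifetime is:
Δt_max = ℏ/(2ΔE)

Converting energy:
ΔE = 64.0 MeV = 1.025e-11 J

Δt_max = (1.055e-34 J·s) / (2 × 1.025e-11 J)
Δt_max = 5.142e-24 s = 5.142 ys

Virtual particles with higher borrowed energy exist for shorter times.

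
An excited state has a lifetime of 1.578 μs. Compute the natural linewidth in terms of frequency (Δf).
50.429 kHz

Using the energy-time uncertainty principle and E = hf:
ΔEΔt ≥ ℏ/2
hΔf·Δt ≥ ℏ/2

The minimum frequency uncertainty is:
Δf = ℏ/(2hτ) = 1/(4πτ)
Δf = 1/(4π × 1.578e-06 s)
Δf = 5.043e+04 Hz = 50.429 kHz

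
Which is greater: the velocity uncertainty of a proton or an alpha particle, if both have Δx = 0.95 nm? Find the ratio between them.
The proton has the larger minimum velocity uncertainty, by a ratio of 4.0.

For both particles, Δp_min = ℏ/(2Δx) = 5.550e-26 kg·m/s (same for both).

The velocity uncertainty is Δv = Δp/m:
- proton: Δv = 5.550e-26 / 1.673e-27 = 3.318e+01 m/s = 33.184 m/s
- alpha particle: Δv = 5.550e-26 / 6.645e-27 = 8.353e+00 m/s = 8.353 m/s

Ratio: 3.318e+01 / 8.353e+00 = 4.0

The lighter particle has larger velocity uncertainty because Δv ∝ 1/m.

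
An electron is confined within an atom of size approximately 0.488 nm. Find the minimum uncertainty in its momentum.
1.081 × 10^-25 kg·m/s

Using the Heisenberg uncertainty principle:
ΔxΔp ≥ ℏ/2

With Δx ≈ L = 4.880e-10 m (the confinement size):
Δp_min = ℏ/(2Δx)
Δp_min = (1.055e-34 J·s) / (2 × 4.880e-10 m)
Δp_min = 1.081e-25 kg·m/s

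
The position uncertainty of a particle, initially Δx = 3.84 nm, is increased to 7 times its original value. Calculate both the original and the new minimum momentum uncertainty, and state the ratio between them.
Original Δp_min = 1.373 × 10^-26 kg·m/s; new Δp'_min = 1.962 × 10^-27 kg·m/s; ratio Δp'_min/Δp_min = 1/7.

From the uncertainty principle ΔxΔp ≥ ℏ/2, the minimum momentum uncertainty is Δp_min = ℏ/(2Δx).

Original (Δx = 3.84 nm = 3.840e-09 m):
Δp_min = (1.055e-34 J·s)/(2 × 3.840e-09 m) = 1.373e-26 kg·m/s

When Δx → 7Δx:
Δp'_min = ℏ/(2 × 7Δx) = (1/7) × ℏ/(2Δx) = (1/7) × Δp_min
Δp'_min = 1/7 × 1.373e-26 kg·m/s = 1.962e-27 kg·m/s

Since Δp_min ∝ 1/Δx, when Δx is increased to 7 times its original value, Δp_min decreases to 1/7 of its original value.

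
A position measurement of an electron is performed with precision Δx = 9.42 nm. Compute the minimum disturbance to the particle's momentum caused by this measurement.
5.598 × 10^-27 kg·m/s

The uncertainty principle implies that measuring position disturbs momentum:
ΔxΔp ≥ ℏ/2

When we measure position with precision Δx, we necessarily introduce a momentum uncertainty:
Δp ≥ ℏ/(2Δx)
Δp_min = (1.055e-34 J·s) / (2 × 9.420e-09 m)
Δp_min = 5.598e-27 kg·m/s

The more precisely we measure position, the greater the momentum disturbance.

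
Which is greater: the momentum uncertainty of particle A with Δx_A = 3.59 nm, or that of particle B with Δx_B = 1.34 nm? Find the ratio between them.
Particle B has the larger minimum momentum uncertainty, by a factor of 2.68.

For each particle, the minimum momentum uncertainty is Δp_min = ℏ/(2Δx):

Particle A: Δp_A = ℏ/(2×3.590e-09 m) = 1.469e-26 kg·m/s
Particle B: Δp_B = ℏ/(2×1.340e-09 m) = 3.935e-26 kg·m/s

Ratio: Δp_B/Δp_A = 2.68

Since Δp_min ∝ 1/Δx, the particle with smaller position uncertainty (B) has larger momentum uncertainty.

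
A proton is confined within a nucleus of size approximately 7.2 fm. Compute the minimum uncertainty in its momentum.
7.323 × 10^-21 kg·m/s

Using the Heisenberg uncertainty principle:
ΔxΔp ≥ ℏ/2

With Δx ≈ L = 7.200e-15 m (the confinement size):
Δp_min = ℏ/(2Δx)
Δp_min = (1.055e-34 J·s) / (2 × 7.200e-15 m)
Δp_min = 7.323e-21 kg·m/s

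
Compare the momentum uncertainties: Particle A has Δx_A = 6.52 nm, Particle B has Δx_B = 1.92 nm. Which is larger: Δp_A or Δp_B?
Particle B has the larger minimum momentum uncertainty, by a factor of 3.40.

For each particle, the minimum momentum uncertainty is Δp_min = ℏ/(2Δx):

Particle A: Δp_A = ℏ/(2×6.520e-09 m) = 8.087e-27 kg·m/s
Particle B: Δp_B = ℏ/(2×1.920e-09 m) = 2.746e-26 kg·m/s

Ratio: Δp_B/Δp_A = 3.40

Since Δp_min ∝ 1/Δx, the particle with smaller position uncertainty (B) has larger momentum uncertainty.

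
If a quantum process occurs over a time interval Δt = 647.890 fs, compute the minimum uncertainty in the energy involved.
507.966 μeV

Using the energy-time uncertainty principle:
ΔEΔt ≥ ℏ/2

The minimum uncertainty in energy is:
ΔE_min = ℏ/(2Δt)
ΔE_min = (1.055e-34 J·s) / (2 × 6.479e-13 s)
ΔE_min = 8.139e-23 J = 507.966 μeV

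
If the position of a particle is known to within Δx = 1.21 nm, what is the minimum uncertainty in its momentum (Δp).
4.358 × 10^-26 kg·m/s

Using the Heisenberg uncertainty principle:
ΔxΔp ≥ ℏ/2

The minimum uncertainty in momentum is:
Δp_min = ℏ/(2Δx)
Δp_min = (1.055e-34 J·s) / (2 × 1.210e-09 m)
Δp_min = 4.358e-26 kg·m/s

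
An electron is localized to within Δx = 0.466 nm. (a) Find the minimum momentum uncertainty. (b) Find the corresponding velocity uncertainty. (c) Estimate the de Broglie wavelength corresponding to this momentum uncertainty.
(a) Δp_min = 1.132 × 10^-25 kg·m/s
(b) Δv_min = 124.214 km/s
(c) λ_dB = 5.856 nm

Step-by-step:

(a) From the uncertainty principle:
Δp_min = ℏ/(2Δx) = (1.055e-34 J·s)/(2 × 4.660e-10 m) = 1.132e-25 kg·m/s

(b) The velocity uncertainty:
Δv = Δp/m = (1.132e-25 kg·m/s)/(9.109e-31 kg) = 1.242e+05 m/s = 124.214 km/s

(c) The de Broglie wavelength for this momentum:
λ = h/p = (6.626e-34 J·s)/(1.132e-25 kg·m/s) = 5.856e-09 m = 5.856 nm

Note: The de Broglie wavelength is comparable to the localization size, as expected from wave-particle duality.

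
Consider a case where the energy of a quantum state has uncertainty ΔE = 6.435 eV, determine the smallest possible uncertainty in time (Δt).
51.143 as

Using the energy-time uncertainty principle:
ΔEΔt ≥ ℏ/2

The minimum uncertainty in time is:
Δt_min = ℏ/(2ΔE)
Δt_min = (1.055e-34 J·s) / (2 × 1.031e-18 J)
Δt_min = 5.114e-17 s = 51.143 as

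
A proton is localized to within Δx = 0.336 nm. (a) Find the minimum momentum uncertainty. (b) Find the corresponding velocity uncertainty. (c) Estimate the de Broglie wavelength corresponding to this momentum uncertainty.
(a) Δp_min = 1.569 × 10^-25 kg·m/s
(b) Δv_min = 93.823 m/s
(c) λ_dB = 4.222 nm

Step-by-step:

(a) From the uncertainty principle:
Δp_min = ℏ/(2Δx) = (1.055e-34 J·s)/(2 × 3.360e-10 m) = 1.569e-25 kg·m/s

(b) The velocity uncertainty:
Δv = Δp/m = (1.569e-25 kg·m/s)/(1.673e-27 kg) = 9.382e+01 m/s = 93.823 m/s

(c) The de Broglie wavelength for this momentum:
λ = h/p = (6.626e-34 J·s)/(1.569e-25 kg·m/s) = 4.222e-09 m = 4.222 nm

Note: The de Broglie wavelength is comparable to the localization size, as expected from wave-particle duality.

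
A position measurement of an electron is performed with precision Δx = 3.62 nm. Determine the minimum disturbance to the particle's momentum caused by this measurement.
1.457 × 10^-26 kg·m/s

The uncertainty principle implies that measuring position disturbs momentum:
ΔxΔp ≥ ℏ/2

When we measure position with precision Δx, we necessarily introduce a momentum uncertainty:
Δp ≥ ℏ/(2Δx)
Δp_min = (1.055e-34 J·s) / (2 × 3.620e-09 m)
Δp_min = 1.457e-26 kg·m/s

The more precisely we measure position, the greater the momentum disturbance.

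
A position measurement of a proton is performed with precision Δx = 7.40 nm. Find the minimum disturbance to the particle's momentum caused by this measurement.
7.125 × 10^-27 kg·m/s

The uncertainty principle implies that measuring position disturbs momentum:
ΔxΔp ≥ ℏ/2

When we measure position with precision Δx, we necessarily introduce a momentum uncertainty:
Δp ≥ ℏ/(2Δx)
Δp_min = (1.055e-34 J·s) / (2 × 7.400e-09 m)
Δp_min = 7.125e-27 kg·m/s

The more precisely we measure position, the greater the momentum disturbance.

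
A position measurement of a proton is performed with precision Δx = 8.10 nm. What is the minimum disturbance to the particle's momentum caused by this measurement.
6.510 × 10^-27 kg·m/s

The uncertainty principle implies that measuring position disturbs momentum:
ΔxΔp ≥ ℏ/2

When we measure position with precision Δx, we necessarily introduce a momentum uncertainty:
Δp ≥ ℏ/(2Δx)
Δp_min = (1.055e-34 J·s) / (2 × 8.100e-09 m)
Δp_min = 6.510e-27 kg·m/s

The more precisely we measure position, the greater the momentum disturbance.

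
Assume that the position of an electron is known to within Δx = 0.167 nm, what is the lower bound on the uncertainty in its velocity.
346.610 km/s

Using the Heisenberg uncertainty principle and Δp = mΔv:
ΔxΔp ≥ ℏ/2
Δx(mΔv) ≥ ℏ/2

The minimum uncertainty in velocity is:
Δv_min = ℏ/(2mΔx)
Δv_min = (1.055e-34 J·s) / (2 × 9.109e-31 kg × 1.670e-10 m)
Δv_min = 3.466e+05 m/s = 346.610 km/s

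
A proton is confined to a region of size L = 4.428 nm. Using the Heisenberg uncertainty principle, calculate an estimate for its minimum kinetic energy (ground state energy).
264.569 neV

Using the uncertainty principle to estimate ground state energy:

1. The position uncertainty is approximately the confinement size:
   Δx ≈ L = 4.428e-09 m

2. From ΔxΔp ≥ ℏ/2, the minimum momentum uncertainty is:
   Δp ≈ ℏ/(2L) = 1.191e-26 kg·m/s

3. The kinetic energy is approximately:
   KE ≈ (Δp)²/(2m) = (1.191e-26)²/(2 × 1.673e-27 kg)
   KE ≈ 4.239e-26 J = 264.569 neV

This is an order-of-magnitude estimate of the ground state energy.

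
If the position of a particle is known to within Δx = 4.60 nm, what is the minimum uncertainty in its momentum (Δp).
1.146 × 10^-26 kg·m/s

Using the Heisenberg uncertainty principle:
ΔxΔp ≥ ℏ/2

The minimum uncertainty in momentum is:
Δp_min = ℏ/(2Δx)
Δp_min = (1.055e-34 J·s) / (2 × 4.600e-09 m)
Δp_min = 1.146e-26 kg·m/s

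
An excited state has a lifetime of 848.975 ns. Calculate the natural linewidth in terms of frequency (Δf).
93.734 kHz

Using the energy-time uncertainty principle and E = hf:
ΔEΔt ≥ ℏ/2
hΔf·Δt ≥ ℏ/2

The minimum frequency uncertainty is:
Δf = ℏ/(2hτ) = 1/(4πτ)
Δf = 1/(4π × 8.490e-07 s)
Δf = 9.373e+04 Hz = 93.734 kHz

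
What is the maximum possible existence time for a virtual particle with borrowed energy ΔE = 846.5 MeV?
3.888 × 10^-25 s

Using the energy-time uncertainty principle:
ΔEΔt ≥ ℏ/2

For a virtual particle borrowing energy ΔE, the maximum lifetime is:
Δt_max = ℏ/(2ΔE)

Converting energy:
ΔE = 846.5 MeV = 1.356e-10 J

Δt_max = (1.055e-34 J·s) / (2 × 1.356e-10 J)
Δt_max = 3.888e-25 s = 3.888 × 10^-25 s

Virtual particles with higher borrowed energy exist for shorter times.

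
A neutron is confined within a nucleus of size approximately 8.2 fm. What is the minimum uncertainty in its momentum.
6.430 × 10^-21 kg·m/s

Using the Heisenberg uncertainty principle:
ΔxΔp ≥ ℏ/2

With Δx ≈ L = 8.200e-15 m (the confinement size):
Δp_min = ℏ/(2Δx)
Δp_min = (1.055e-34 J·s) / (2 × 8.200e-15 m)
Δp_min = 6.430e-21 kg·m/s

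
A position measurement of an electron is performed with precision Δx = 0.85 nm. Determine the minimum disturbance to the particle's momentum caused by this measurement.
6.203 × 10^-26 kg·m/s

The uncertainty principle implies that measuring position disturbs momentum:
ΔxΔp ≥ ℏ/2

When we measure position with precision Δx, we necessarily introduce a momentum uncertainty:
Δp ≥ ℏ/(2Δx)
Δp_min = (1.055e-34 J·s) / (2 × 8.500e-10 m)
Δp_min = 6.203e-26 kg·m/s

The more precisely we measure position, the greater the momentum disturbance.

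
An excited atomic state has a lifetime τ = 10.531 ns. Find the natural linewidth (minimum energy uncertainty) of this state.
31.251 neV

Using the energy-time uncertainty principle:
ΔEΔt ≥ ℏ/2

The lifetime τ represents the time uncertainty Δt.
The natural linewidth (minimum energy uncertainty) is:

ΔE = ℏ/(2τ)
ΔE = (1.055e-34 J·s) / (2 × 1.053e-08 s)
ΔE = 5.007e-27 J = 31.251 neV

This natural linewidth limits the precision of spectroscopic measurements.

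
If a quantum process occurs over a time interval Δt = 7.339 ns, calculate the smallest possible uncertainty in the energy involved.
44.843 neV

Using the energy-time uncertainty principle:
ΔEΔt ≥ ℏ/2

The minimum uncertainty in energy is:
ΔE_min = ℏ/(2Δt)
ΔE_min = (1.055e-34 J·s) / (2 × 7.339e-09 s)
ΔE_min = 7.185e-27 J = 44.843 neV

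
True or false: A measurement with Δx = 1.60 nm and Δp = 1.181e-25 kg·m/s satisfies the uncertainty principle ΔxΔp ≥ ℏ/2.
Yes, it satisfies the uncertainty principle.

Calculate the product ΔxΔp:
ΔxΔp = (1.600e-09 m) × (1.181e-25 kg·m/s)
ΔxΔp = 1.890e-34 J·s

Compare to the minimum allowed value ℏ/2:
ℏ/2 = 5.273e-35 J·s

Since ΔxΔp = 1.890e-34 J·s ≥ 5.273e-35 J·s = ℏ/2,
the measurement satisfies the uncertainty principle.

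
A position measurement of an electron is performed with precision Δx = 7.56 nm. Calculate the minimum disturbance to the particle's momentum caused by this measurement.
6.975 × 10^-27 kg·m/s

The uncertainty principle implies that measuring position disturbs momentum:
ΔxΔp ≥ ℏ/2

When we measure position with precision Δx, we necessarily introduce a momentum uncertainty:
Δp ≥ ℏ/(2Δx)
Δp_min = (1.055e-34 J·s) / (2 × 7.560e-09 m)
Δp_min = 6.975e-27 kg·m/s

The more precisely we measure position, the greater the momentum disturbance.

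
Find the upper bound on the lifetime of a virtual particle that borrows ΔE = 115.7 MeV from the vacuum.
2.844 ys

Using the energy-time uncertainty principle:
ΔEΔt ≥ ℏ/2

For a virtual particle borrowing energy ΔE, the maximum lifetime is:
Δt_max = ℏ/(2ΔE)

Converting energy:
ΔE = 115.7 MeV = 1.854e-11 J

Δt_max = (1.055e-34 J·s) / (2 × 1.854e-11 J)
Δt_max = 2.844e-24 s = 2.844 ys

Virtual particles with higher borrowed energy exist for shorter times.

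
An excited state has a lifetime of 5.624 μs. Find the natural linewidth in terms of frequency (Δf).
14.150 kHz

Using the energy-time uncertainty principle and E = hf:
ΔEΔt ≥ ℏ/2
hΔf·Δt ≥ ℏ/2

The minimum frequency uncertainty is:
Δf = ℏ/(2hτ) = 1/(4πτ)
Δf = 1/(4π × 5.624e-06 s)
Δf = 1.415e+04 Hz = 14.150 kHz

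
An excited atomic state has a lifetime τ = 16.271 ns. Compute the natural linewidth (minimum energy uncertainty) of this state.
20.227 neV

Using the energy-time uncertainty principle:
ΔEΔt ≥ ℏ/2

The lifetime τ represents the time uncertainty Δt.
The natural linewidth (minimum energy uncertainty) is:

ΔE = ℏ/(2τ)
ΔE = (1.055e-34 J·s) / (2 × 1.627e-08 s)
ΔE = 3.241e-27 J = 20.227 neV

This natural linewidth limits the precision of spectroscopic measurements.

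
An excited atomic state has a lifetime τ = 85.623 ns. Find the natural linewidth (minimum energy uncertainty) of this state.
3.844 neV

Using the energy-time uncertainty principle:
ΔEΔt ≥ ℏ/2

The lifetime τ represents the time uncertainty Δt.
The natural linewidth (minimum energy uncertainty) is:

ΔE = ℏ/(2τ)
ΔE = (1.055e-34 J·s) / (2 × 8.562e-08 s)
ΔE = 6.158e-28 J = 3.844 neV

This natural linewidth limits the precision of spectroscopic measurements.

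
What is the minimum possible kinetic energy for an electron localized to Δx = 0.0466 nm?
4.386 eV

Localizing a particle requires giving it sufficient momentum uncertainty:

1. From uncertainty principle: Δp ≥ ℏ/(2Δx)
   Δp_min = (1.055e-34 J·s) / (2 × 4.660e-11 m)
   Δp_min = 1.132e-24 kg·m/s

2. This momentum uncertainty corresponds to kinetic energy:
   KE ≈ (Δp)²/(2m) = (1.132e-24)²/(2 × 9.109e-31 kg)
   KE = 7.028e-19 J = 4.386 eV

Tighter localization requires more energy.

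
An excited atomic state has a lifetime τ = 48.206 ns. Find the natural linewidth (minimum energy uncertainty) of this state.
6.827 neV

Using the energy-time uncertainty principle:
ΔEΔt ≥ ℏ/2

The lifetime τ represents the time uncertainty Δt.
The natural linewidth (minimum energy uncertainty) is:

ΔE = ℏ/(2τ)
ΔE = (1.055e-34 J·s) / (2 × 4.821e-08 s)
ΔE = 1.094e-27 J = 6.827 neV

This natural linewidth limits the precision of spectroscopic measurements.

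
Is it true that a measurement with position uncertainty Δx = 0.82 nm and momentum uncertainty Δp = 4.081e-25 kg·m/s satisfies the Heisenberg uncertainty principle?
Yes, it satisfies the uncertainty principle.

Calculate the product ΔxΔp:
ΔxΔp = (8.200e-10 m) × (4.081e-25 kg·m/s)
ΔxΔp = 3.346e-34 J·s

Compare to the minimum allowed value ℏ/2:
ℏ/2 = 5.273e-35 J·s

Since ΔxΔp = 3.346e-34 J·s ≥ 5.273e-35 J·s = ℏ/2,
the measurement satisfies the uncertainty principle.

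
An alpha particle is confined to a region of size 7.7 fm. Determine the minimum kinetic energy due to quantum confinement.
22.024 keV

Using the uncertainty principle:

1. Position uncertainty: Δx ≈ 7.700e-15 m
2. Minimum momentum uncertainty: Δp = ℏ/(2Δx) = 6.848e-21 kg·m/s
3. Minimum kinetic energy:
   KE = (Δp)²/(2m) = (6.848e-21)²/(2 × 6.645e-27 kg)
   KE = 3.529e-15 J = 22.024 keV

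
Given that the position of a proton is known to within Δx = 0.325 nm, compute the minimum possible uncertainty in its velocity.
96.999 m/s

Using the Heisenberg uncertainty principle and Δp = mΔv:
ΔxΔp ≥ ℏ/2
Δx(mΔv) ≥ ℏ/2

The minimum uncertainty in velocity is:
Δv_min = ℏ/(2mΔx)
Δv_min = (1.055e-34 J·s) / (2 × 1.673e-27 kg × 3.250e-10 m)
Δv_min = 9.700e+01 m/s = 96.999 m/s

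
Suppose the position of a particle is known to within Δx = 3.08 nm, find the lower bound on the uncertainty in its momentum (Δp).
1.712 × 10^-26 kg·m/s

Using the Heisenberg uncertainty principle:
ΔxΔp ≥ ℏ/2

The minimum uncertainty in momentum is:
Δp_min = ℏ/(2Δx)
Δp_min = (1.055e-34 J·s) / (2 × 3.080e-09 m)
Δp_min = 1.712e-26 kg·m/s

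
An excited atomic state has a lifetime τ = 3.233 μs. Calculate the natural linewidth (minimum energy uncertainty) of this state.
101.796 peV

Using the energy-time uncertainty principle:
ΔEΔt ≥ ℏ/2

The lifetime τ represents the time uncertainty Δt.
The natural linewidth (minimum energy uncertainty) is:

ΔE = ℏ/(2τ)
ΔE = (1.055e-34 J·s) / (2 × 3.233e-06 s)
ΔE = 1.631e-29 J = 101.796 peV

This natural linewidth limits the precision of spectroscopic measurements.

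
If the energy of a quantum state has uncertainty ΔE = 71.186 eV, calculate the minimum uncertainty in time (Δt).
4.623 as

Using the energy-time uncertainty principle:
ΔEΔt ≥ ℏ/2

The minimum uncertainty in time is:
Δt_min = ℏ/(2ΔE)
Δt_min = (1.055e-34 J·s) / (2 × 1.141e-17 J)
Δt_min = 4.623e-18 s = 4.623 as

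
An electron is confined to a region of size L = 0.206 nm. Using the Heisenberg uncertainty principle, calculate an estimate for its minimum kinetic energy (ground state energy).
224.455 meV

Using the uncertainty principle to estimate ground state energy:

1. The position uncertainty is approximately the confinement size:
   Δx ≈ L = 2.060e-10 m

2. From ΔxΔp ≥ ℏ/2, the minimum momentum uncertainty is:
   Δp ≈ ℏ/(2L) = 2.560e-25 kg·m/s

3. The kinetic energy is approximately:
   KE ≈ (Δp)²/(2m) = (2.560e-25)²/(2 × 9.109e-31 kg)
   KE ≈ 3.596e-20 J = 224.455 meV

This is an order-of-magnitude estimate of the ground state energy.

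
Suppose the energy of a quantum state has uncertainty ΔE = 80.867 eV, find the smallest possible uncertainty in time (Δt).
4.070 as

Using the energy-time uncertainty principle:
ΔEΔt ≥ ℏ/2

The minimum uncertainty in time is:
Δt_min = ℏ/(2ΔE)
Δt_min = (1.055e-34 J·s) / (2 × 1.296e-17 J)
Δt_min = 4.070e-18 s = 4.070 as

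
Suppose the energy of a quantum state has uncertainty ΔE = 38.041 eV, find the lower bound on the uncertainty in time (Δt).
8.651 as

Using the energy-time uncertainty principle:
ΔEΔt ≥ ℏ/2

The minimum uncertainty in time is:
Δt_min = ℏ/(2ΔE)
Δt_min = (1.055e-34 J·s) / (2 × 6.095e-18 J)
Δt_min = 8.651e-18 s = 8.651 as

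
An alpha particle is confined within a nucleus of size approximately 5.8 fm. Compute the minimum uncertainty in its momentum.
9.091 × 10^-21 kg·m/s

Using the Heisenberg uncertainty principle:
ΔxΔp ≥ ℏ/2

With Δx ≈ L = 5.800e-15 m (the confinement size):
Δp_min = ℏ/(2Δx)
Δp_min = (1.055e-34 J·s) / (2 × 5.800e-15 m)
Δp_min = 9.091e-21 kg·m/s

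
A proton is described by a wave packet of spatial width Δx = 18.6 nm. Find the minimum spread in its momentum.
2.835 × 10^-27 kg·m/s

For a wave packet, the spatial width Δx and momentum spread Δp are related by the uncertainty principle:
ΔxΔp ≥ ℏ/2

The minimum momentum spread is:
Δp_min = ℏ/(2Δx)
Δp_min = (1.055e-34 J·s) / (2 × 1.860e-08 m)
Δp_min = 2.835e-27 kg·m/s

A wave packet cannot have both a well-defined position and well-defined momentum.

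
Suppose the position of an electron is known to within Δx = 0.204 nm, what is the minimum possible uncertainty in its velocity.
283.744 km/s

Using the Heisenberg uncertainty principle and Δp = mΔv:
ΔxΔp ≥ ℏ/2
Δx(mΔv) ≥ ℏ/2

The minimum uncertainty in velocity is:
Δv_min = ℏ/(2mΔx)
Δv_min = (1.055e-34 J·s) / (2 × 9.109e-31 kg × 2.040e-10 m)
Δv_min = 2.837e+05 m/s = 283.744 km/s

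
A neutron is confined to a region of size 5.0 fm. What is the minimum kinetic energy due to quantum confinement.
207.212 keV

Using the uncertainty principle:

1. Position uncertainty: Δx ≈ 5.000e-15 m
2. Minimum momentum uncertainty: Δp = ℏ/(2Δx) = 1.055e-20 kg·m/s
3. Minimum kinetic energy:
   KE = (Δp)²/(2m) = (1.055e-20)²/(2 × 1.675e-27 kg)
   KE = 3.320e-14 J = 207.212 keV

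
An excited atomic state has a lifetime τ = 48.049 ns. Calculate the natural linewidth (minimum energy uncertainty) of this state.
6.849 neV

Using the energy-time uncertainty principle:
ΔEΔt ≥ ℏ/2

The lifetime τ represents the time uncertainty Δt.
The natural linewidth (minimum energy uncertainty) is:

ΔE = ℏ/(2τ)
ΔE = (1.055e-34 J·s) / (2 × 4.805e-08 s)
ΔE = 1.097e-27 J = 6.849 neV

This natural linewidth limits the precision of spectroscopic measurements.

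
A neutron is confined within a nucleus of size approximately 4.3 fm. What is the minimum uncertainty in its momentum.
1.226 × 10^-20 kg·m/s

Using the Heisenberg uncertainty principle:
ΔxΔp ≥ ℏ/2

With Δx ≈ L = 4.300e-15 m (the confinement size):
Δp_min = ℏ/(2Δx)
Δp_min = (1.055e-34 J·s) / (2 × 4.300e-15 m)
Δp_min = 1.226e-20 kg·m/s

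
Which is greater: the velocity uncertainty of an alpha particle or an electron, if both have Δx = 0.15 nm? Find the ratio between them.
The electron has the larger minimum velocity uncertainty, by a ratio of 7294.3.

For both particles, Δp_min = ℏ/(2Δx) = 3.515e-25 kg·m/s (same for both).

The velocity uncertainty is Δv = Δp/m:
- alpha particle: Δv = 3.515e-25 / 6.645e-27 = 5.290e+01 m/s = 52.903 m/s
- electron: Δv = 3.515e-25 / 9.109e-31 = 3.859e+05 m/s = 385.892 km/s

Ratio: 3.859e+05 / 5.290e+01 = 7294.3

The lighter particle has larger velocity uncertainty because Δv ∝ 1/m.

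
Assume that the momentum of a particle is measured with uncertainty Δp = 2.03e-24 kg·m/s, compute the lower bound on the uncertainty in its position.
25.975 pm

Using the Heisenberg uncertainty principle:
ΔxΔp ≥ ℏ/2

The minimum uncertainty in position is:
Δx_min = ℏ/(2Δp)
Δx_min = (1.055e-34 J·s) / (2 × 2.030e-24 kg·m/s)
Δx_min = 2.597e-11 m = 25.975 pm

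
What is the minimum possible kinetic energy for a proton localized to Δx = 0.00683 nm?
111.202 meV

Localizing a particle requires giving it sufficient momentum uncertainty:

1. From uncertainty principle: Δp ≥ ℏ/(2Δx)
   Δp_min = (1.055e-34 J·s) / (2 × 6.830e-12 m)
   Δp_min = 7.720e-24 kg·m/s

2. This momentum uncertainty corresponds to kinetic energy:
   KE ≈ (Δp)²/(2m) = (7.720e-24)²/(2 × 1.673e-27 kg)
   KE = 1.782e-20 J = 111.202 meV

Tighter localization requires more energy.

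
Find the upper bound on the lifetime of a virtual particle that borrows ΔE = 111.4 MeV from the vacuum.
2.954 ys

Using the energy-time uncertainty principle:
ΔEΔt ≥ ℏ/2

For a virtual particle borrowing energy ΔE, the maximum lifetime is:
Δt_max = ℏ/(2ΔE)

Converting energy:
ΔE = 111.4 MeV = 1.785e-11 J

Δt_max = (1.055e-34 J·s) / (2 × 1.785e-11 J)
Δt_max = 2.954e-24 s = 2.954 ys

Virtual particles with higher borrowed energy exist for shorter times.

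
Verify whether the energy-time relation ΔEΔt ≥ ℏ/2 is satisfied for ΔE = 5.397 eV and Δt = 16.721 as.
No, it violates the uncertainty relation.

Calculate the product ΔEΔt:
ΔE = 5.397 eV = 8.647e-19 J
ΔEΔt = (8.647e-19 J) × (1.672e-17 s)
ΔEΔt = 1.446e-35 J·s

Compare to the minimum allowed value ℏ/2:
ℏ/2 = 5.273e-35 J·s

Since ΔEΔt = 1.446e-35 J·s < 5.273e-35 J·s = ℏ/2,
this violates the uncertainty relation.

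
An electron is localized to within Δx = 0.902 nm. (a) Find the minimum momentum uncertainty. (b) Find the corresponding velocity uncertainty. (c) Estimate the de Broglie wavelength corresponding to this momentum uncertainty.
(a) Δp_min = 5.846 × 10^-26 kg·m/s
(b) Δv_min = 64.173 km/s
(c) λ_dB = 11.335 nm

Step-by-step:

(a) From the uncertainty principle:
Δp_min = ℏ/(2Δx) = (1.055e-34 J·s)/(2 × 9.020e-10 m) = 5.846e-26 kg·m/s

(b) The velocity uncertainty:
Δv = Δp/m = (5.846e-26 kg·m/s)/(9.109e-31 kg) = 6.417e+04 m/s = 64.173 km/s

(c) The de Broglie wavelength for this momentum:
λ = h/p = (6.626e-34 J·s)/(5.846e-26 kg·m/s) = 1.133e-08 m = 11.335 nm

Note: The de Broglie wavelength is comparable to the localization size, as expected from wave-particle duality.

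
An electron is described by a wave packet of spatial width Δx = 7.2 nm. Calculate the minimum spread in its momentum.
7.323 × 10^-27 kg·m/s

For a wave packet, the spatial width Δx and momentum spread Δp are related by the uncertainty principle:
ΔxΔp ≥ ℏ/2

The minimum momentum spread is:
Δp_min = ℏ/(2Δx)
Δp_min = (1.055e-34 J·s) / (2 × 7.200e-09 m)
Δp_min = 7.323e-27 kg·m/s

A wave packet cannot have both a well-defined position and well-defined momentum.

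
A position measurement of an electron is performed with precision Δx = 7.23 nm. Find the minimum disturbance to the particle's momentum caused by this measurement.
7.293 × 10^-27 kg·m/s

The uncertainty principle implies that measuring position disturbs momentum:
ΔxΔp ≥ ℏ/2

When we measure position with precision Δx, we necessarily introduce a momentum uncertainty:
Δp ≥ ℏ/(2Δx)
Δp_min = (1.055e-34 J·s) / (2 × 7.230e-09 m)
Δp_min = 7.293e-27 kg·m/s

The more precisely we measure position, the greater the momentum disturbance.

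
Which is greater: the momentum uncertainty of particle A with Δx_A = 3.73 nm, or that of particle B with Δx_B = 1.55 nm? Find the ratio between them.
Particle B has the larger minimum momentum uncertainty, by a factor of 2.41.

For each particle, the minimum momentum uncertainty is Δp_min = ℏ/(2Δx):

Particle A: Δp_A = ℏ/(2×3.730e-09 m) = 1.414e-26 kg·m/s
Particle B: Δp_B = ℏ/(2×1.550e-09 m) = 3.402e-26 kg·m/s

Ratio: Δp_B/Δp_A = 2.41

Since Δp_min ∝ 1/Δx, the particle with smaller position uncertainty (B) has larger momentum uncertainty.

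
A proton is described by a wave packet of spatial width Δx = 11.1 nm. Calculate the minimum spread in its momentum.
4.750 × 10^-27 kg·m/s

For a wave packet, the spatial width Δx and momentum spread Δp are related by the uncertainty principle:
ΔxΔp ≥ ℏ/2

The minimum momentum spread is:
Δp_min = ℏ/(2Δx)
Δp_min = (1.055e-34 J·s) / (2 × 1.110e-08 m)
Δp_min = 4.750e-27 kg·m/s

A wave packet cannot have both a well-defined position and well-defined momentum.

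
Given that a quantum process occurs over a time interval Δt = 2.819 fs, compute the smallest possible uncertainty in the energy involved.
116.746 meV

Using the energy-time uncertainty principle:
ΔEΔt ≥ ℏ/2

The minimum uncertainty in energy is:
ΔE_min = ℏ/(2Δt)
ΔE_min = (1.055e-34 J·s) / (2 × 2.819e-15 s)
ΔE_min = 1.870e-20 J = 116.746 meV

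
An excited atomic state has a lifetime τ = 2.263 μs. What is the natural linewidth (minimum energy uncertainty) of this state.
145.429 peV

Using the energy-time uncertainty principle:
ΔEΔt ≥ ℏ/2

The lifetime τ represents the time uncertainty Δt.
The natural linewidth (minimum energy uncertainty) is:

ΔE = ℏ/(2τ)
ΔE = (1.055e-34 J·s) / (2 × 2.263e-06 s)
ΔE = 2.330e-29 J = 145.429 peV

This natural linewidth limits the precision of spectroscopic measurements.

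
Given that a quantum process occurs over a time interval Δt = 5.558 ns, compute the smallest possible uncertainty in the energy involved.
59.213 neV

Using the energy-time uncertainty principle:
ΔEΔt ≥ ℏ/2

The minimum uncertainty in energy is:
ΔE_min = ℏ/(2Δt)
ΔE_min = (1.055e-34 J·s) / (2 × 5.558e-09 s)
ΔE_min = 9.487e-27 J = 59.213 neV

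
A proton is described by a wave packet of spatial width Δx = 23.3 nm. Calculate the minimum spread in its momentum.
2.263 × 10^-27 kg·m/s

For a wave packet, the spatial width Δx and momentum spread Δp are related by the uncertainty principle:
ΔxΔp ≥ ℏ/2

The minimum momentum spread is:
Δp_min = ℏ/(2Δx)
Δp_min = (1.055e-34 J·s) / (2 × 2.330e-08 m)
Δp_min = 2.263e-27 kg·m/s

A wave packet cannot have both a well-defined position and well-defined momentum.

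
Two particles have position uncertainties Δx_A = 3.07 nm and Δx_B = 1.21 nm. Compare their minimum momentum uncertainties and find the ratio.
Particle B has the larger minimum momentum uncertainty, by a factor of 2.54.

For each particle, the minimum momentum uncertainty is Δp_min = ℏ/(2Δx):

Particle A: Δp_A = ℏ/(2×3.070e-09 m) = 1.718e-26 kg·m/s
Particle B: Δp_B = ℏ/(2×1.210e-09 m) = 4.358e-26 kg·m/s

Ratio: Δp_B/Δp_A = 2.54

Since Δp_min ∝ 1/Δx, the particle with smaller position uncertainty (B) has larger momentum uncertainty.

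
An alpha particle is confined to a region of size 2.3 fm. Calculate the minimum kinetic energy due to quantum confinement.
246.845 keV

Using the uncertainty principle:

1. Position uncertainty: Δx ≈ 2.300e-15 m
2. Minimum momentum uncertainty: Δp = ℏ/(2Δx) = 2.293e-20 kg·m/s
3. Minimum kinetic energy:
   KE = (Δp)²/(2m) = (2.293e-20)²/(2 × 6.645e-27 kg)
   KE = 3.955e-14 J = 246.845 keV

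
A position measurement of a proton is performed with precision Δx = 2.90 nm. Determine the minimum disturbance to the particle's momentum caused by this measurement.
1.818 × 10^-26 kg·m/s

The uncertainty principle implies that measuring position disturbs momentum:
ΔxΔp ≥ ℏ/2

When we measure position with precision Δx, we necessarily introduce a momentum uncertainty:
Δp ≥ ℏ/(2Δx)
Δp_min = (1.055e-34 J·s) / (2 × 2.900e-09 m)
Δp_min = 1.818e-26 kg·m/s

The more precisely we measure position, the greater the momentum disturbance.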